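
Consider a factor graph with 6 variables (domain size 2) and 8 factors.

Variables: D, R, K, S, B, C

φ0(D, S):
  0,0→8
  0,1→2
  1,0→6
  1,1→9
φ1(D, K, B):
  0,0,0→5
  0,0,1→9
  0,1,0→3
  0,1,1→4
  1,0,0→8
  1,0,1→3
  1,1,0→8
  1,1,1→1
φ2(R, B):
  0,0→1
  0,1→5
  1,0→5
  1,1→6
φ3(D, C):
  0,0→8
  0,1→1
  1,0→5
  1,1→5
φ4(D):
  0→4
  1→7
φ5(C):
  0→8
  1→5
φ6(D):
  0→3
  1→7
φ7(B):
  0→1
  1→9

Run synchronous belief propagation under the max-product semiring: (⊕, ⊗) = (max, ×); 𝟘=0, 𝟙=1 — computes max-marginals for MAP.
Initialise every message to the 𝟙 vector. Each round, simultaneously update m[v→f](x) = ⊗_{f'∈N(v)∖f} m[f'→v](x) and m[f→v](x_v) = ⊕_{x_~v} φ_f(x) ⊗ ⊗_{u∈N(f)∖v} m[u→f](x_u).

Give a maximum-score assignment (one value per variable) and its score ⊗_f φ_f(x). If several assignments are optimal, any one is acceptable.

init: all messages = 𝟙 over 2 values
r1 m[φ0→D] = [8, 9]
r1 m[φ0→S] = [8, 9]
r1 m[φ1→D] = [9, 8]
r1 m[φ1→K] = [9, 8]
r1 m[φ1→B] = [8, 9]
r1 m[φ2→R] = [5, 6]
r1 m[φ2→B] = [5, 6]
r1 m[φ3→D] = [8, 5]
r1 m[φ3→C] = [8, 5]
r1 m[φ4→D] = [4, 7]
r1 m[φ5→C] = [8, 5]
r1 m[φ6→D] = [3, 7]
r1 m[φ7→B] = [1, 9]
r1 m[D→φ0] = [1, 1]
r1 m[D→φ1] = [1, 1]
r1 m[D→φ3] = [1, 1]
r1 m[D→φ4] = [1, 1]
r1 m[D→φ6] = [1, 1]
r1 m[R→φ2] = [1, 1]
r1 m[K→φ1] = [1, 1]
r1 m[S→φ0] = [1, 1]
r1 m[B→φ1] = [1, 1]
r1 m[B→φ2] = [1, 1]
r1 m[B→φ7] = [1, 1]
r1 m[C→φ3] = [1, 1]
r1 m[C→φ5] = [1, 1]
r2 m[φ0→D] = [8, 9]
r2 m[φ0→S] = [8, 9]
r2 m[φ1→D] = [9, 8]
r2 m[φ1→K] = [9, 8]
r2 m[φ1→B] = [8, 9]
r2 m[φ2→R] = [5, 6]
r2 m[φ2→B] = [5, 6]
r2 m[φ3→D] = [8, 5]
r2 m[φ3→C] = [8, 5]
r2 m[φ4→D] = [4, 7]
r2 m[φ5→C] = [8, 5]
r2 m[φ6→D] = [3, 7]
r2 m[φ7→B] = [1, 9]
r2 m[D→φ0] = [864, 1960]
r2 m[D→φ1] = [768, 2205]
r2 m[D→φ3] = [864, 3528]
r2 m[D→φ4] = [1728, 2520]
r2 m[D→φ6] = [2304, 2520]
r2 m[R→φ2] = [1, 1]
r2 m[K→φ1] = [1, 1]
r2 m[S→φ0] = [1, 1]
r2 m[B→φ1] = [5, 54]
r2 m[B→φ2] = [8, 81]
r2 m[B→φ7] = [40, 54]
r2 m[C→φ3] = [8, 5]
r2 m[C→φ5] = [8, 5]
r3 m[φ0→D] = [8, 9]
r3 m[φ0→S] = [11760, 17640]
r3 m[φ1→D] = [486, 162]
r3 m[φ1→K] = [373248, 165888]
r3 m[φ1→B] = [17640, 6912]
r3 m[φ2→R] = [405, 486]
r3 m[φ2→B] = [5, 6]
r3 m[φ3→D] = [64, 40]
r3 m[φ3→C] = [17640, 17640]
r3 m[φ4→D] = [4, 7]
r3 m[φ5→C] = [8, 5]
r3 m[φ6→D] = [3, 7]
r3 m[φ7→B] = [1, 9]
r3 m[D→φ0] = [864, 1960]
r3 m[D→φ1] = [768, 2205]
r3 m[D→φ3] = [864, 3528]
r3 m[D→φ4] = [1728, 2520]
r3 m[D→φ6] = [2304, 2520]
r3 m[R→φ2] = [1, 1]
r3 m[K→φ1] = [1, 1]
r3 m[S→φ0] = [1, 1]
r3 m[B→φ1] = [5, 54]
r3 m[B→φ2] = [8, 81]
r3 m[B→φ7] = [40, 54]
r3 m[C→φ3] = [8, 5]
r3 m[C→φ5] = [8, 5]
r4 m[φ0→D] = [8, 9]
r4 m[φ0→S] = [11760, 17640]
r4 m[φ1→D] = [486, 162]
r4 m[φ1→K] = [373248, 165888]
r4 m[φ1→B] = [17640, 6912]
r4 m[φ2→R] = [405, 486]
r4 m[φ2→B] = [5, 6]
r4 m[φ3→D] = [64, 40]
r4 m[φ3→C] = [17640, 17640]
r4 m[φ4→D] = [4, 7]
r4 m[φ5→C] = [8, 5]
r4 m[φ6→D] = [3, 7]
r4 m[φ7→B] = [1, 9]
r4 m[D→φ0] = [373248, 317520]
r4 m[D→φ1] = [6144, 17640]
r4 m[D→φ3] = [46656, 71442]
r4 m[D→φ4] = [746496, 408240]
r4 m[D→φ6] = [995328, 408240]
r4 m[R→φ2] = [1, 1]
r4 m[K→φ1] = [1, 1]
r4 m[S→φ0] = [1, 1]
r4 m[B→φ1] = [5, 54]
r4 m[B→φ2] = [17640, 62208]
r4 m[B→φ7] = [88200, 41472]
r4 m[C→φ3] = [8, 5]
r4 m[C→φ5] = [17640, 17640]
r5 m[φ0→D] = [8, 9]
r5 m[φ0→S] = [2985984, 2857680]
r5 m[φ1→D] = [486, 162]
r5 m[φ1→K] = [2985984, 1327104]
r5 m[φ1→B] = [141120, 55296]
r5 m[φ2→R] = [311040, 373248]
r5 m[φ2→B] = [5, 6]
r5 m[φ3→D] = [64, 40]
r5 m[φ3→C] = [373248, 357210]
r5 m[φ4→D] = [4, 7]
r5 m[φ5→C] = [8, 5]
r5 m[φ6→D] = [3, 7]
r5 m[φ7→B] = [1, 9]
r5 m[D→φ0] = [373248, 317520]
r5 m[D→φ1] = [6144, 17640]
r5 m[D→φ3] = [46656, 71442]
r5 m[D→φ4] = [746496, 408240]
r5 m[D→φ6] = [995328, 408240]
r5 m[R→φ2] = [1, 1]
r5 m[K→φ1] = [1, 1]
r5 m[S→φ0] = [1, 1]
r5 m[B→φ1] = [5, 54]
r5 m[B→φ2] = [17640, 62208]
r5 m[B→φ7] = [88200, 41472]
r5 m[C→φ3] = [8, 5]
r5 m[C→φ5] = [17640, 17640]
r6 m[φ0→D] = [8, 9]
r6 m[φ0→S] = [2985984, 2857680]
r6 m[φ1→D] = [486, 162]
r6 m[φ1→K] = [2985984, 1327104]
r6 m[φ1→B] = [141120, 55296]
r6 m[φ2→R] = [311040, 373248]
r6 m[φ2→B] = [5, 6]
r6 m[φ3→D] = [64, 40]
r6 m[φ3→C] = [373248, 357210]
r6 m[φ4→D] = [4, 7]
r6 m[φ5→C] = [8, 5]
r6 m[φ6→D] = [3, 7]
r6 m[φ7→B] = [1, 9]
r6 m[D→φ0] = [373248, 317520]
r6 m[D→φ1] = [6144, 17640]
r6 m[D→φ3] = [46656, 71442]
r6 m[D→φ4] = [746496, 408240]
r6 m[D→φ6] = [995328, 408240]
r6 m[R→φ2] = [1, 1]
r6 m[K→φ1] = [1, 1]
r6 m[S→φ0] = [1, 1]
r6 m[B→φ1] = [5, 54]
r6 m[B→φ2] = [141120, 497664]
r6 m[B→φ7] = [705600, 331776]
r6 m[C→φ3] = [8, 5]
r6 m[C→φ5] = [373248, 357210]
r7 m[φ0→D] = [8, 9]
r7 m[φ0→S] = [2985984, 2857680]
r7 m[φ1→D] = [486, 162]
r7 m[φ1→K] = [2985984, 1327104]
r7 m[φ1→B] = [141120, 55296]
r7 m[φ2→R] = [2488320, 2985984]
r7 m[φ2→B] = [5, 6]
r7 m[φ3→D] = [64, 40]
r7 m[φ3→C] = [373248, 357210]
r7 m[φ4→D] = [4, 7]
r7 m[φ5→C] = [8, 5]
r7 m[φ6→D] = [3, 7]
r7 m[φ7→B] = [1, 9]
r7 m[D→φ0] = [373248, 317520]
r7 m[D→φ1] = [6144, 17640]
r7 m[D→φ3] = [46656, 71442]
r7 m[D→φ4] = [746496, 408240]
r7 m[D→φ6] = [995328, 408240]
r7 m[R→φ2] = [1, 1]
r7 m[K→φ1] = [1, 1]
r7 m[S→φ0] = [1, 1]
r7 m[B→φ1] = [5, 54]
r7 m[B→φ2] = [141120, 497664]
r7 m[B→φ7] = [705600, 331776]
r7 m[C→φ3] = [8, 5]
r7 m[C→φ5] = [373248, 357210]
r8 m[φ0→D] = [8, 9]
r8 m[φ0→S] = [2985984, 2857680]
r8 m[φ1→D] = [486, 162]
r8 m[φ1→K] = [2985984, 1327104]
r8 m[φ1→B] = [141120, 55296]
r8 m[φ2→R] = [2488320, 2985984]
r8 m[φ2→B] = [5, 6]
r8 m[φ3→D] = [64, 40]
r8 m[φ3→C] = [373248, 357210]
r8 m[φ4→D] = [4, 7]
r8 m[φ5→C] = [8, 5]
r8 m[φ6→D] = [3, 7]
r8 m[φ7→B] = [1, 9]
r8 m[D→φ0] = [373248, 317520]
r8 m[D→φ1] = [6144, 17640]
r8 m[D→φ3] = [46656, 71442]
r8 m[D→φ4] = [746496, 408240]
r8 m[D→φ6] = [995328, 408240]
r8 m[R→φ2] = [1, 1]
r8 m[K→φ1] = [1, 1]
r8 m[S→φ0] = [1, 1]
r8 m[B→φ1] = [5, 54]
r8 m[B→φ2] = [141120, 497664]
r8 m[B→φ7] = [705600, 331776]
r8 m[C→φ3] = [8, 5]
r8 m[C→φ5] = [373248, 357210]
fixed point reached at round 8
traceback from D: (D=0, R=1, K=0, S=0, B=1, C=0), score=2985984

assignment: (D=0, R=1, K=0, S=0, B=1, C=0); score = 2985984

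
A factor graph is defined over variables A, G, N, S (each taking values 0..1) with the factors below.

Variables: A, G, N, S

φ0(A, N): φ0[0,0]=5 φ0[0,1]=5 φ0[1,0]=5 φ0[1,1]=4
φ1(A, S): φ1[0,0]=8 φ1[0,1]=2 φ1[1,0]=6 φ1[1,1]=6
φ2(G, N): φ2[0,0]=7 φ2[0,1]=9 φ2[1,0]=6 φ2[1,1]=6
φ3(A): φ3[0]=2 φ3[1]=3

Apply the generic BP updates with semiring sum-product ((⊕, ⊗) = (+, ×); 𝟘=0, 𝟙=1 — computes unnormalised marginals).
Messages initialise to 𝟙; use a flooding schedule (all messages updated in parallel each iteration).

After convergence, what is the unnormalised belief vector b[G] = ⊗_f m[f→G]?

init: all messages = 𝟙 over 2 values
r1 m[φ0→A] = [10, 9]
r1 m[φ0→N] = [10, 9]
r1 m[φ1→A] = [10, 12]
r1 m[φ1→S] = [14, 8]
r1 m[φ2→G] = [16, 12]
r1 m[φ2→N] = [13, 15]
r1 m[φ3→A] = [2, 3]
r1 m[A→φ0] = [1, 1]
r1 m[A→φ1] = [1, 1]
r1 m[A→φ3] = [1, 1]
r1 m[G→φ2] = [1, 1]
r1 m[N→φ0] = [1, 1]
r1 m[N→φ2] = [1, 1]
r1 m[S→φ1] = [1, 1]
r2 m[φ0→A] = [10, 9]
r2 m[φ0→N] = [10, 9]
r2 m[φ1→A] = [10, 12]
r2 m[φ1→S] = [14, 8]
r2 m[φ2→G] = [16, 12]
r2 m[φ2→N] = [13, 15]
r2 m[φ3→A] = [2, 3]
r2 m[A→φ0] = [20, 36]
r2 m[A→φ1] = [20, 27]
r2 m[A→φ3] = [100, 108]
r2 m[G→φ2] = [1, 1]
r2 m[N→φ0] = [13, 15]
r2 m[N→φ2] = [10, 9]
r2 m[S→φ1] = [1, 1]
r3 m[φ0→A] = [140, 125]
r3 m[φ0→N] = [280, 244]
r3 m[φ1→A] = [10, 12]
r3 m[φ1→S] = [322, 202]
r3 m[φ2→G] = [151, 114]
r3 m[φ2→N] = [13, 15]
r3 m[φ3→A] = [2, 3]
r3 m[A→φ0] = [20, 36]
r3 m[A→φ1] = [20, 27]
r3 m[A→φ3] = [100, 108]
r3 m[G→φ2] = [1, 1]
r3 m[N→φ0] = [13, 15]
r3 m[N→φ2] = [10, 9]
r3 m[S→φ1] = [1, 1]
r4 m[φ0→A] = [140, 125]
r4 m[φ0→N] = [280, 244]
r4 m[φ1→A] = [10, 12]
r4 m[φ1→S] = [322, 202]
r4 m[φ2→G] = [151, 114]
r4 m[φ2→N] = [13, 15]
r4 m[φ3→A] = [2, 3]
r4 m[A→φ0] = [20, 36]
r4 m[A→φ1] = [280, 375]
r4 m[A→φ3] = [1400, 1500]
r4 m[G→φ2] = [1, 1]
r4 m[N→φ0] = [13, 15]
r4 m[N→φ2] = [280, 244]
r4 m[S→φ1] = [1, 1]
r5 m[φ0→A] = [140, 125]
r5 m[φ0→N] = [280, 244]
r5 m[φ1→A] = [10, 12]
r5 m[φ1→S] = [4490, 2810]
r5 m[φ2→G] = [4156, 3144]
r5 m[φ2→N] = [13, 15]
r5 m[φ3→A] = [2, 3]
r5 m[A→φ0] = [20, 36]
r5 m[A→φ1] = [280, 375]
r5 m[A→φ3] = [1400, 1500]
r5 m[G→φ2] = [1, 1]
r5 m[N→φ0] = [13, 15]
r5 m[N→φ2] = [280, 244]
r5 m[S→φ1] = [1, 1]
r6 m[φ0→A] = [140, 125]
r6 m[φ0→N] = [280, 244]
r6 m[φ1→A] = [10, 12]
r6 m[φ1→S] = [4490, 2810]
r6 m[φ2→G] = [4156, 3144]
r6 m[φ2→N] = [13, 15]
r6 m[φ3→A] = [2, 3]
r6 m[A→φ0] = [20, 36]
r6 m[A→φ1] = [280, 375]
r6 m[A→φ3] = [1400, 1500]
r6 m[G→φ2] = [1, 1]
r6 m[N→φ0] = [13, 15]
r6 m[N→φ2] = [280, 244]
r6 m[S→φ1] = [1, 1]
fixed point reached at round 6
b[G] = ⊗ incoming = [4156, 3144]

b[G] = [4156, 3144]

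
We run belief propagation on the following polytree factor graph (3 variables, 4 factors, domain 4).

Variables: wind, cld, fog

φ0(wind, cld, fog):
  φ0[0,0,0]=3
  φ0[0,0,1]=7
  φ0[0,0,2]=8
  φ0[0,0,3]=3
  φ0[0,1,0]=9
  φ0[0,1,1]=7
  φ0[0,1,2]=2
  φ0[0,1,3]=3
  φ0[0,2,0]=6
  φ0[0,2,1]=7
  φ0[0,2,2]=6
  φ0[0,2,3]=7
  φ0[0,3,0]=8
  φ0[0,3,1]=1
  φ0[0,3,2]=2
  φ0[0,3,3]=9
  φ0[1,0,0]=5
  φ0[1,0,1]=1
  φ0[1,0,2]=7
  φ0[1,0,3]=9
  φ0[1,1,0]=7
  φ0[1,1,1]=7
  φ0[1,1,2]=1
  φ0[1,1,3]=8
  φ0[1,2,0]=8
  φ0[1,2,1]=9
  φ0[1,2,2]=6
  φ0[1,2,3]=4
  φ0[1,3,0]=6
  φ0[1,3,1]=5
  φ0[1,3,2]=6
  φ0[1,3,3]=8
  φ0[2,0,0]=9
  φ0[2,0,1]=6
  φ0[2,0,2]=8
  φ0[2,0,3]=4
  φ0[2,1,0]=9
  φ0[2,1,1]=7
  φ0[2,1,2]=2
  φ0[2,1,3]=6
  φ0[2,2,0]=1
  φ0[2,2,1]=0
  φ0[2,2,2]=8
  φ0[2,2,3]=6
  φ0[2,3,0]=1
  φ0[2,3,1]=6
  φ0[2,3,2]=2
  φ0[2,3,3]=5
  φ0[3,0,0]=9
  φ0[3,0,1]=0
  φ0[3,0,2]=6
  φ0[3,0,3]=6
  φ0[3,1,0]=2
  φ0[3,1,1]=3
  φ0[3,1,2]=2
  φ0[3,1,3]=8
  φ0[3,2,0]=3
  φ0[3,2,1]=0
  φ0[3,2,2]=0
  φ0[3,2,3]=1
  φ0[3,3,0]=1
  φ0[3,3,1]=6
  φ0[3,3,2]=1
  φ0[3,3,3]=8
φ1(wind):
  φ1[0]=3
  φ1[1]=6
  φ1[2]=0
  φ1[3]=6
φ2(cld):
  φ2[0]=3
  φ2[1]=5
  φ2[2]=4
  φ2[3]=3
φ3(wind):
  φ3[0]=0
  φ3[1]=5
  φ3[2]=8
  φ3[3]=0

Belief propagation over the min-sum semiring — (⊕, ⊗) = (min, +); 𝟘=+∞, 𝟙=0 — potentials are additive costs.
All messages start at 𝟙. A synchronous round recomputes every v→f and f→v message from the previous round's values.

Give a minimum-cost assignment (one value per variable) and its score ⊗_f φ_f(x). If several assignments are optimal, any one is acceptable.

assignment: (wind=0, cld=3, fog=1); score = 7

init: all messages = 𝟙 over 4 values
r1 m[φ0→wind] = [1, 1, 0, 0]
r1 m[φ0→cld] = [0, 1, 0, 1]
r1 m[φ0→fog] = [1, 0, 0, 1]
r1 m[φ1→wind] = [3, 6, 0, 6]
r1 m[φ2→cld] = [3, 5, 4, 3]
r1 m[φ3→wind] = [0, 5, 8, 0]
r1 m[wind→φ0] = [0, 0, 0, 0]
r1 m[wind→φ1] = [0, 0, 0, 0]
r1 m[wind→φ3] = [0, 0, 0, 0]
r1 m[cld→φ0] = [0, 0, 0, 0]
r1 m[cld→φ2] = [0, 0, 0, 0]
r1 m[fog→φ0] = [0, 0, 0, 0]
r2 m[φ0→wind] = [1, 1, 0, 0]
r2 m[φ0→cld] = [0, 1, 0, 1]
r2 m[φ0→fog] = [1, 0, 0, 1]
r2 m[φ1→wind] = [3, 6, 0, 6]
r2 m[φ2→cld] = [3, 5, 4, 3]
r2 m[φ3→wind] = [0, 5, 8, 0]
r2 m[wind→φ0] = [3, 11, 8, 6]
r2 m[wind→φ1] = [1, 6, 8, 0]
r2 m[wind→φ3] = [4, 7, 0, 6]
r2 m[cld→φ0] = [3, 5, 4, 3]
r2 m[cld→φ2] = [0, 1, 0, 1]
r2 m[fog→φ0] = [0, 0, 0, 0]
r3 m[φ0→wind] = [4, 4, 4, 3]
r3 m[φ0→cld] = [6, 5, 6, 4]
r3 m[φ0→fog] = [9, 7, 8, 9]
r3 m[φ1→wind] = [3, 6, 0, 6]
r3 m[φ2→cld] = [3, 5, 4, 3]
r3 m[φ3→wind] = [0, 5, 8, 0]
r3 m[wind→φ0] = [3, 11, 8, 6]
r3 m[wind→φ1] = [1, 6, 8, 0]
r3 m[wind→φ3] = [4, 7, 0, 6]
r3 m[cld→φ0] = [3, 5, 4, 3]
r3 m[cld→φ2] = [0, 1, 0, 1]
r3 m[fog→φ0] = [0, 0, 0, 0]
r4 m[φ0→wind] = [4, 4, 4, 3]
r4 m[φ0→cld] = [6, 5, 6, 4]
r4 m[φ0→fog] = [9, 7, 8, 9]
r4 m[φ1→wind] = [3, 6, 0, 6]
r4 m[φ2→cld] = [3, 5, 4, 3]
r4 m[φ3→wind] = [0, 5, 8, 0]
r4 m[wind→φ0] = [3, 11, 8, 6]
r4 m[wind→φ1] = [4, 9, 12, 3]
r4 m[wind→φ3] = [7, 10, 4, 9]
r4 m[cld→φ0] = [3, 5, 4, 3]
r4 m[cld→φ2] = [6, 5, 6, 4]
r4 m[fog→φ0] = [0, 0, 0, 0]
r5 m[φ0→wind] = [4, 4, 4, 3]
r5 m[φ0→cld] = [6, 5, 6, 4]
r5 m[φ0→fog] = [9, 7, 8, 9]
r5 m[φ1→wind] = [3, 6, 0, 6]
r5 m[φ2→cld] = [3, 5, 4, 3]
r5 m[φ3→wind] = [0, 5, 8, 0]
r5 m[wind→φ0] = [3, 11, 8, 6]
r5 m[wind→φ1] = [4, 9, 12, 3]
r5 m[wind→φ3] = [7, 10, 4, 9]
r5 m[cld→φ0] = [3, 5, 4, 3]
r5 m[cld→φ2] = [6, 5, 6, 4]
r5 m[fog→φ0] = [0, 0, 0, 0]
fixed point reached at round 5
traceback from wind: (wind=0, cld=3, fog=1), score=7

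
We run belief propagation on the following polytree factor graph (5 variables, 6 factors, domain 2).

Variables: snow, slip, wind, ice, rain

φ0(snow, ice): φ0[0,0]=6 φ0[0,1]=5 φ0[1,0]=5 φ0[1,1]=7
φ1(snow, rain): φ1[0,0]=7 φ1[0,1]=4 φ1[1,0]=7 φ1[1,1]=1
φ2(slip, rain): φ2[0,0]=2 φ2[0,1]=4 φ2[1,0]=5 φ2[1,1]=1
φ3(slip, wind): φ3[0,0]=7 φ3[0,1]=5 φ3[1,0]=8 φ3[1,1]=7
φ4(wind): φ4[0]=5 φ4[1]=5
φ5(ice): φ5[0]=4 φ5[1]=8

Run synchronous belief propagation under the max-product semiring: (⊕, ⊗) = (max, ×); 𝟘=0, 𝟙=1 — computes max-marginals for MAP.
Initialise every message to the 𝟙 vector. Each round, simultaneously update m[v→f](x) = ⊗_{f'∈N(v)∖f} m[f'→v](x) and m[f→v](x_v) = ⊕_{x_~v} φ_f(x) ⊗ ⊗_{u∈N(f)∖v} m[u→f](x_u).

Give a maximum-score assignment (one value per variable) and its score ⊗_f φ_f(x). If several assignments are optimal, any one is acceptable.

init: all messages = 𝟙 over 2 values
r1 m[φ0→snow] = [6, 7]
r1 m[φ0→ice] = [6, 7]
r1 m[φ1→snow] = [7, 7]
r1 m[φ1→rain] = [7, 4]
r1 m[φ2→slip] = [4, 5]
r1 m[φ2→rain] = [5, 4]
r1 m[φ3→slip] = [7, 8]
r1 m[φ3→wind] = [8, 7]
r1 m[φ4→wind] = [5, 5]
r1 m[φ5→ice] = [4, 8]
r1 m[snow→φ0] = [1, 1]
r1 m[snow→φ1] = [1, 1]
r1 m[slip→φ2] = [1, 1]
r1 m[slip→φ3] = [1, 1]
r1 m[wind→φ3] = [1, 1]
r1 m[wind→φ4] = [1, 1]
r1 m[ice→φ0] = [1, 1]
r1 m[ice→φ5] = [1, 1]
r1 m[rain→φ1] = [1, 1]
r1 m[rain→φ2] = [1, 1]
r2 m[φ0→snow] = [6, 7]
r2 m[φ0→ice] = [6, 7]
r2 m[φ1→snow] = [7, 7]
r2 m[φ1→rain] = [7, 4]
r2 m[φ2→slip] = [4, 5]
r2 m[φ2→rain] = [5, 4]
r2 m[φ3→slip] = [7, 8]
r2 m[φ3→wind] = [8, 7]
r2 m[φ4→wind] = [5, 5]
r2 m[φ5→ice] = [4, 8]
r2 m[snow→φ0] = [7, 7]
r2 m[snow→φ1] = [6, 7]
r2 m[slip→φ2] = [7, 8]
r2 m[slip→φ3] = [4, 5]
r2 m[wind→φ3] = [5, 5]
r2 m[wind→φ4] = [8, 7]
r2 m[ice→φ0] = [4, 8]
r2 m[ice→φ5] = [6, 7]
r2 m[rain→φ1] = [5, 4]
r2 m[rain→φ2] = [7, 4]
r3 m[φ0→snow] = [40, 56]
r3 m[φ0→ice] = [42, 49]
r3 m[φ1→snow] = [35, 35]
r3 m[φ1→rain] = [49, 24]
r3 m[φ2→slip] = [16, 35]
r3 m[φ2→rain] = [40, 28]
r3 m[φ3→slip] = [35, 40]
r3 m[φ3→wind] = [40, 35]
r3 m[φ4→wind] = [5, 5]
r3 m[φ5→ice] = [4, 8]
r3 m[snow→φ0] = [7, 7]
r3 m[snow→φ1] = [6, 7]
r3 m[slip→φ2] = [7, 8]
r3 m[slip→φ3] = [4, 5]
r3 m[wind→φ3] = [5, 5]
r3 m[wind→φ4] = [8, 7]
r3 m[ice→φ0] = [4, 8]
r3 m[ice→φ5] = [6, 7]
r3 m[rain→φ1] = [5, 4]
r3 m[rain→φ2] = [7, 4]
r4 m[φ0→snow] = [40, 56]
r4 m[φ0→ice] = [42, 49]
r4 m[φ1→snow] = [35, 35]
r4 m[φ1→rain] = [49, 24]
r4 m[φ2→slip] = [16, 35]
r4 m[φ2→rain] = [40, 28]
r4 m[φ3→slip] = [35, 40]
r4 m[φ3→wind] = [40, 35]
r4 m[φ4→wind] = [5, 5]
r4 m[φ5→ice] = [4, 8]
r4 m[snow→φ0] = [35, 35]
r4 m[snow→φ1] = [40, 56]
r4 m[slip→φ2] = [35, 40]
r4 m[slip→φ3] = [16, 35]
r4 m[wind→φ3] = [5, 5]
r4 m[wind→φ4] = [40, 35]
r4 m[ice→φ0] = [4, 8]
r4 m[ice→φ5] = [42, 49]
r4 m[rain→φ1] = [40, 28]
r4 m[rain→φ2] = [49, 24]
r5 m[φ0→snow] = [40, 56]
r5 m[φ0→ice] = [210, 245]
r5 m[φ1→snow] = [280, 280]
r5 m[φ1→rain] = [392, 160]
r5 m[φ2→slip] = [98, 245]
r5 m[φ2→rain] = [200, 140]
r5 m[φ3→slip] = [35, 40]
r5 m[φ3→wind] = [280, 245]
r5 m[φ4→wind] = [5, 5]
r5 m[φ5→ice] = [4, 8]
r5 m[snow→φ0] = [35, 35]
r5 m[snow→φ1] = [40, 56]
r5 m[slip→φ2] = [35, 40]
r5 m[slip→φ3] = [16, 35]
r5 m[wind→φ3] = [5, 5]
r5 m[wind→φ4] = [40, 35]
r5 m[ice→φ0] = [4, 8]
r5 m[ice→φ5] = [42, 49]
r5 m[rain→φ1] = [40, 28]
r5 m[rain→φ2] = [49, 24]
r6 m[φ0→snow] = [40, 56]
r6 m[φ0→ice] = [210, 245]
r6 m[φ1→snow] = [280, 280]
r6 m[φ1→rain] = [392, 160]
r6 m[φ2→slip] = [98, 245]
r6 m[φ2→rain] = [200, 140]
r6 m[φ3→slip] = [35, 40]
r6 m[φ3→wind] = [280, 245]
r6 m[φ4→wind] = [5, 5]
r6 m[φ5→ice] = [4, 8]
r6 m[snow→φ0] = [280, 280]
r6 m[snow→φ1] = [40, 56]
r6 m[slip→φ2] = [35, 40]
r6 m[slip→φ3] = [98, 245]
r6 m[wind→φ3] = [5, 5]
r6 m[wind→φ4] = [280, 245]
r6 m[ice→φ0] = [4, 8]
r6 m[ice→φ5] = [210, 245]
r6 m[rain→φ1] = [200, 140]
r6 m[rain→φ2] = [392, 160]
r7 m[φ0→snow] = [40, 56]
r7 m[φ0→ice] = [1680, 1960]
r7 m[φ1→snow] = [1400, 1400]
r7 m[φ1→rain] = [392, 160]
r7 m[φ2→slip] = [784, 1960]
r7 m[φ2→rain] = [200, 140]
r7 m[φ3→slip] = [35, 40]
r7 m[φ3→wind] = [1960, 1715]
r7 m[φ4→wind] = [5, 5]
r7 m[φ5→ice] = [4, 8]
r7 m[snow→φ0] = [280, 280]
r7 m[snow→φ1] = [40, 56]
r7 m[slip→φ2] = [35, 40]
r7 m[slip→φ3] = [98, 245]
r7 m[wind→φ3] = [5, 5]
r7 m[wind→φ4] = [280, 245]
r7 m[ice→φ0] = [4, 8]
r7 m[ice→φ5] = [210, 245]
r7 m[rain→φ1] = [200, 140]
r7 m[rain→φ2] = [392, 160]
r8 m[φ0→snow] = [40, 56]
r8 m[φ0→ice] = [1680, 1960]
r8 m[φ1→snow] = [1400, 1400]
r8 m[φ1→rain] = [392, 160]
r8 m[φ2→slip] = [784, 1960]
r8 m[φ2→rain] = [200, 140]
r8 m[φ3→slip] = [35, 40]
r8 m[φ3→wind] = [1960, 1715]
r8 m[φ4→wind] = [5, 5]
r8 m[φ5→ice] = [4, 8]
r8 m[snow→φ0] = [1400, 1400]
r8 m[snow→φ1] = [40, 56]
r8 m[slip→φ2] = [35, 40]
r8 m[slip→φ3] = [784, 1960]
r8 m[wind→φ3] = [5, 5]
r8 m[wind→φ4] = [1960, 1715]
r8 m[ice→φ0] = [4, 8]
r8 m[ice→φ5] = [1680, 1960]
r8 m[rain→φ1] = [200, 140]
r8 m[rain→φ2] = [392, 160]
r9 m[φ0→snow] = [40, 56]
r9 m[φ0→ice] = [8400, 9800]
r9 m[φ1→snow] = [1400, 1400]
r9 m[φ1→rain] = [392, 160]
r9 m[φ2→slip] = [784, 1960]
r9 m[φ2→rain] = [200, 140]
r9 m[φ3→slip] = [35, 40]
r9 m[φ3→wind] = [15680, 13720]
r9 m[φ4→wind] = [5, 5]
r9 m[φ5→ice] = [4, 8]
r9 m[snow→φ0] = [1400, 1400]
r9 m[snow→φ1] = [40, 56]
r9 m[slip→φ2] = [35, 40]
r9 m[slip→φ3] = [784, 1960]
r9 m[wind→φ3] = [5, 5]
r9 m[wind→φ4] = [1960, 1715]
r9 m[ice→φ0] = [4, 8]
r9 m[ice→φ5] = [1680, 1960]
r9 m[rain→φ1] = [200, 140]
r9 m[rain→φ2] = [392, 160]
r10 m[φ0→snow] = [40, 56]
r10 m[φ0→ice] = [8400, 9800]
r10 m[φ1→snow] = [1400, 1400]
r10 m[φ1→rain] = [392, 160]
r10 m[φ2→slip] = [784, 1960]
r10 m[φ2→rain] = [200, 140]
r10 m[φ3→slip] = [35, 40]
r10 m[φ3→wind] = [15680, 13720]
r10 m[φ4→wind] = [5, 5]
r10 m[φ5→ice] = [4, 8]
r10 m[snow→φ0] = [1400, 1400]
r10 m[snow→φ1] = [40, 56]
r10 m[slip→φ2] = [35, 40]
r10 m[slip→φ3] = [784, 1960]
r10 m[wind→φ3] = [5, 5]
r10 m[wind→φ4] = [15680, 13720]
r10 m[ice→φ0] = [4, 8]
r10 m[ice→φ5] = [8400, 9800]
r10 m[rain→φ1] = [200, 140]
r10 m[rain→φ2] = [392, 160]
r11 m[φ0→snow] = [40, 56]
r11 m[φ0→ice] = [8400, 9800]
r11 m[φ1→snow] = [1400, 1400]
r11 m[φ1→rain] = [392, 160]
r11 m[φ2→slip] = [784, 1960]
r11 m[φ2→rain] = [200, 140]
r11 m[φ3→slip] = [35, 40]
r11 m[φ3→wind] = [15680, 13720]
r11 m[φ4→wind] = [5, 5]
r11 m[φ5→ice] = [4, 8]
r11 m[snow→φ0] = [1400, 1400]
r11 m[snow→φ1] = [40, 56]
r11 m[slip→φ2] = [35, 40]
r11 m[slip→φ3] = [784, 1960]
r11 m[wind→φ3] = [5, 5]
r11 m[wind→φ4] = [15680, 13720]
r11 m[ice→φ0] = [4, 8]
r11 m[ice→φ5] = [8400, 9800]
r11 m[rain→φ1] = [200, 140]
r11 m[rain→φ2] = [392, 160]
fixed point reached at round 11
traceback from snow: (snow=1, slip=1, wind=0, ice=1, rain=0), score=78400

assignment: (snow=1, slip=1, wind=0, ice=1, rain=0); score = 78400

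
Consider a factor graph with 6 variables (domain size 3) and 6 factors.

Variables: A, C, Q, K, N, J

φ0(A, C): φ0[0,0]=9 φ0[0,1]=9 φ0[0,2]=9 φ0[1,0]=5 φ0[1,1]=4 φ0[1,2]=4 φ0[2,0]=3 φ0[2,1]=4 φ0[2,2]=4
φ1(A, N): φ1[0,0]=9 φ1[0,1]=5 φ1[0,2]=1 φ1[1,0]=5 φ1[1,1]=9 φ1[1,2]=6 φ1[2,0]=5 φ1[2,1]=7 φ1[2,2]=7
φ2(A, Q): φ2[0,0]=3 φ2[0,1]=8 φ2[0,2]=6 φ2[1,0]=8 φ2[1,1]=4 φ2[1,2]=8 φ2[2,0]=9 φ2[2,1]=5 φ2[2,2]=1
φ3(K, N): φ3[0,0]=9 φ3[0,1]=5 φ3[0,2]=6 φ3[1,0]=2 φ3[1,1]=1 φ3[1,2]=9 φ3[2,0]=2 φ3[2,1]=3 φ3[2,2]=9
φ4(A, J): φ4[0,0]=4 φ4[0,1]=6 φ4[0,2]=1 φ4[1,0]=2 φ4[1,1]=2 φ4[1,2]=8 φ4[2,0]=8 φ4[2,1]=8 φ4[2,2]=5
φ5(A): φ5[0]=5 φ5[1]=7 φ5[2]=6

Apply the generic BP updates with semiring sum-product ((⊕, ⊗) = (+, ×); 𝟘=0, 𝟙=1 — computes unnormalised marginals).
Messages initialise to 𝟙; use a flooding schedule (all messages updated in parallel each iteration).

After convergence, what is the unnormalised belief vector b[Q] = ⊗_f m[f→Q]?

init: all messages = 𝟙 over 3 values
r1 m[φ0→A] = [27, 13, 11]
r1 m[φ0→C] = [17, 17, 17]
r1 m[φ1→A] = [15, 20, 19]
r1 m[φ1→N] = [19, 21, 14]
r1 m[φ2→A] = [17, 20, 15]
r1 m[φ2→Q] = [20, 17, 15]
r1 m[φ3→K] = [20, 12, 14]
r1 m[φ3→N] = [13, 9, 24]
r1 m[φ4→A] = [11, 12, 21]
r1 m[φ4→J] = [14, 16, 14]
r1 m[φ5→A] = [5, 7, 6]
r1 m[A→φ0] = [1, 1, 1]
r1 m[A→φ1] = [1, 1, 1]
r1 m[A→φ2] = [1, 1, 1]
r1 m[A→φ4] = [1, 1, 1]
r1 m[A→φ5] = [1, 1, 1]
r1 m[C→φ0] = [1, 1, 1]
r1 m[Q→φ2] = [1, 1, 1]
r1 m[K→φ3] = [1, 1, 1]
r1 m[N→φ1] = [1, 1, 1]
r1 m[N→φ3] = [1, 1, 1]
r1 m[J→φ4] = [1, 1, 1]
r2 m[φ0→A] = [27, 13, 11]
r2 m[φ0→C] = [17, 17, 17]
r2 m[φ1→A] = [15, 20, 19]
r2 m[φ1→N] = [19, 21, 14]
r2 m[φ2→A] = [17, 20, 15]
r2 m[φ2→Q] = [20, 17, 15]
r2 m[φ3→K] = [20, 12, 14]
r2 m[φ3→N] = [13, 9, 24]
r2 m[φ4→A] = [11, 12, 21]
r2 m[φ4→J] = [14, 16, 14]
r2 m[φ5→A] = [5, 7, 6]
r2 m[A→φ0] = [14025, 33600, 35910]
r2 m[A→φ1] = [25245, 21840, 20790]
r2 m[A→φ2] = [22275, 21840, 26334]
r2 m[A→φ4] = [34425, 36400, 18810]
r2 m[A→φ5] = [75735, 62400, 65835]
r2 m[C→φ0] = [1, 1, 1]
r2 m[Q→φ2] = [1, 1, 1]
r2 m[K→φ3] = [1, 1, 1]
r2 m[N→φ1] = [13, 9, 24]
r2 m[N→φ3] = [19, 21, 14]
r2 m[J→φ4] = [1, 1, 1]
r3 m[φ0→A] = [27, 13, 11]
r3 m[φ0→C] = [401955, 404265, 404265]
r3 m[φ1→A] = [186, 290, 296]
r3 m[φ1→N] = [440355, 468315, 301815]
r3 m[φ2→A] = [17, 20, 15]
r3 m[φ2→Q] = [478551, 397230, 334704]
r3 m[φ3→K] = [360, 185, 227]
r3 m[φ3→N] = [13, 9, 24]
r3 m[φ4→A] = [11, 12, 21]
r3 m[φ4→J] = [360980, 429830, 419675]
r3 m[φ5→A] = [5, 7, 6]
r3 m[A→φ0] = [14025, 33600, 35910]
r3 m[A→φ1] = [25245, 21840, 20790]
r3 m[A→φ2] = [22275, 21840, 26334]
r3 m[A→φ4] = [34425, 36400, 18810]
r3 m[A→φ5] = [75735, 62400, 65835]
r3 m[C→φ0] = [1, 1, 1]
r3 m[Q→φ2] = [1, 1, 1]
r3 m[K→φ3] = [1, 1, 1]
r3 m[N→φ1] = [13, 9, 24]
r3 m[N→φ3] = [19, 21, 14]
r3 m[J→φ4] = [1, 1, 1]
r4 m[φ0→A] = [27, 13, 11]
r4 m[φ0→C] = [401955, 404265, 404265]
r4 m[φ1→A] = [186, 290, 296]
r4 m[φ1→N] = [440355, 468315, 301815]
r4 m[φ2→A] = [17, 20, 15]
r4 m[φ2→Q] = [478551, 397230, 334704]
r4 m[φ3→K] = [360, 185, 227]
r4 m[φ3→N] = [13, 9, 24]
r4 m[φ4→A] = [11, 12, 21]
r4 m[φ4→J] = [360980, 429830, 419675]
r4 m[φ5→A] = [5, 7, 6]
r4 m[A→φ0] = [173910, 487200, 559440]
r4 m[A→φ1] = [25245, 21840, 20790]
r4 m[A→φ2] = [276210, 316680, 410256]
r4 m[A→φ4] = [426870, 527800, 293040]
r4 m[A→φ5] = [939114, 904800, 1025640]
r4 m[C→φ0] = [1, 1, 1]
r4 m[Q→φ2] = [1, 1, 1]
r4 m[K→φ3] = [1, 1, 1]
r4 m[N→φ1] = [13, 9, 24]
r4 m[N→φ3] = [440355, 468315, 301815]
r4 m[J→φ4] = [1, 1, 1]
r5 m[φ0→A] = [27, 13, 11]
r5 m[φ0→C] = [5679510, 5751750, 5751750]
r5 m[φ1→A] = [186, 290, 296]
r5 m[φ1→N] = [440355, 468315, 301815]
r5 m[φ2→A] = [17, 20, 15]
r5 m[φ2→Q] = [7054374, 5527680, 4600956]
r5 m[φ3→K] = [8115660, 4065360, 5001990]
r5 m[φ3→N] = [13, 9, 24]
r5 m[φ4→A] = [11, 12, 21]
r5 m[φ4→J] = [5107400, 5961140, 6114470]
r5 m[φ5→A] = [5, 7, 6]
r5 m[A→φ0] = [173910, 487200, 559440]
r5 m[A→φ1] = [25245, 21840, 20790]
r5 m[A→φ2] = [276210, 316680, 410256]
r5 m[A→φ4] = [426870, 527800, 293040]
r5 m[A→φ5] = [939114, 904800, 1025640]
r5 m[C→φ0] = [1, 1, 1]
r5 m[Q→φ2] = [1, 1, 1]
r5 m[K→φ3] = [1, 1, 1]
r5 m[N→φ1] = [13, 9, 24]
r5 m[N→φ3] = [440355, 468315, 301815]
r5 m[J→φ4] = [1, 1, 1]
r6 m[φ0→A] = [27, 13, 11]
r6 m[φ0→C] = [5679510, 5751750, 5751750]
r6 m[φ1→A] = [186, 290, 296]
r6 m[φ1→N] = [440355, 468315, 301815]
r6 m[φ2→A] = [17, 20, 15]
r6 m[φ2→Q] = [7054374, 5527680, 4600956]
r6 m[φ3→K] = [8115660, 4065360, 5001990]
r6 m[φ3→N] = [13, 9, 24]
r6 m[φ4→A] = [11, 12, 21]
r6 m[φ4→J] = [5107400, 5961140, 6114470]
r6 m[φ5→A] = [5, 7, 6]
r6 m[A→φ0] = [173910, 487200, 559440]
r6 m[A→φ1] = [25245, 21840, 20790]
r6 m[A→φ2] = [276210, 316680, 410256]
r6 m[A→φ4] = [426870, 527800, 293040]
r6 m[A→φ5] = [939114, 904800, 1025640]
r6 m[C→φ0] = [1, 1, 1]
r6 m[Q→φ2] = [1, 1, 1]
r6 m[K→φ3] = [1, 1, 1]
r6 m[N→φ1] = [13, 9, 24]
r6 m[N→φ3] = [440355, 468315, 301815]
r6 m[J→φ4] = [1, 1, 1]
fixed point reached at round 6
b[Q] = ⊗ incoming = [7054374, 5527680, 4600956]

b[Q] = [7054374, 5527680, 4600956]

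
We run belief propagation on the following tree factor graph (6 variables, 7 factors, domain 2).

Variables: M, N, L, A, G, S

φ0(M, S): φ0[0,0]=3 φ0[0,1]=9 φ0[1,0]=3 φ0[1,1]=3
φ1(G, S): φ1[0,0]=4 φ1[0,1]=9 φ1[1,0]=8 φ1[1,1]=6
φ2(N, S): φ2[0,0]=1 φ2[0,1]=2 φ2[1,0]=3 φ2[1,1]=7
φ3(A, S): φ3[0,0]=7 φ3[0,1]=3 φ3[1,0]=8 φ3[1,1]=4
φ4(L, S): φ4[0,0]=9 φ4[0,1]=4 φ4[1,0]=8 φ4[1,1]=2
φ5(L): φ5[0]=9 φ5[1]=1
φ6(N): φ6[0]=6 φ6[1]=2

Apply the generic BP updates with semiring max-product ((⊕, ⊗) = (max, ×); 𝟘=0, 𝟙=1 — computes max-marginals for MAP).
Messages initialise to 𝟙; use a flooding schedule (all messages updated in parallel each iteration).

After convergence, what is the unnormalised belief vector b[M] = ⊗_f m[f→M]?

b[M] = [163296, 93312]

init: all messages = 𝟙 over 2 values
r1 m[φ0→M] = [9, 3]
r1 m[φ0→S] = [3, 9]
r1 m[φ1→G] = [9, 8]
r1 m[φ1→S] = [8, 9]
r1 m[φ2→N] = [2, 7]
r1 m[φ2→S] = [3, 7]
r1 m[φ3→A] = [7, 8]
r1 m[φ3→S] = [8, 4]
r1 m[φ4→L] = [9, 8]
r1 m[φ4→S] = [9, 4]
r1 m[φ5→L] = [9, 1]
r1 m[φ6→N] = [6, 2]
r1 m[M→φ0] = [1, 1]
r1 m[N→φ2] = [1, 1]
r1 m[N→φ6] = [1, 1]
r1 m[L→φ4] = [1, 1]
r1 m[L→φ5] = [1, 1]
r1 m[A→φ3] = [1, 1]
r1 m[G→φ1] = [1, 1]
r1 m[S→φ0] = [1, 1]
r1 m[S→φ1] = [1, 1]
r1 m[S→φ2] = [1, 1]
r1 m[S→φ3] = [1, 1]
r1 m[S→φ4] = [1, 1]
r2 m[φ0→M] = [9, 3]
r2 m[φ0→S] = [3, 9]
r2 m[φ1→G] = [9, 8]
r2 m[φ1→S] = [8, 9]
r2 m[φ2→N] = [2, 7]
r2 m[φ2→S] = [3, 7]
r2 m[φ3→A] = [7, 8]
r2 m[φ3→S] = [8, 4]
r2 m[φ4→L] = [9, 8]
r2 m[φ4→S] = [9, 4]
r2 m[φ5→L] = [9, 1]
r2 m[φ6→N] = [6, 2]
r2 m[M→φ0] = [1, 1]
r2 m[N→φ2] = [6, 2]
r2 m[N→φ6] = [2, 7]
r2 m[L→φ4] = [9, 1]
r2 m[L→φ5] = [9, 8]
r2 m[A→φ3] = [1, 1]
r2 m[G→φ1] = [1, 1]
r2 m[S→φ0] = [1728, 1008]
r2 m[S→φ1] = [648, 1008]
r2 m[S→φ2] = [1728, 1296]
r2 m[S→φ3] = [648, 2268]
r2 m[S→φ4] = [576, 2268]
r3 m[φ0→M] = [9072, 5184]
r3 m[φ0→S] = [3, 9]
r3 m[φ1→G] = [9072, 6048]
r3 m[φ1→S] = [8, 9]
r3 m[φ2→N] = [2592, 9072]
r3 m[φ2→S] = [6, 14]
r3 m[φ3→A] = [6804, 9072]
r3 m[φ3→S] = [8, 4]
r3 m[φ4→L] = [9072, 4608]
r3 m[φ4→S] = [81, 36]
r3 m[φ5→L] = [9, 1]
r3 m[φ6→N] = [6, 2]
r3 m[M→φ0] = [1, 1]
r3 m[N→φ2] = [6, 2]
r3 m[N→φ6] = [2, 7]
r3 m[L→φ4] = [9, 1]
r3 m[L→φ5] = [9, 8]
r3 m[A→φ3] = [1, 1]
r3 m[G→φ1] = [1, 1]
r3 m[S→φ0] = [1728, 1008]
r3 m[S→φ1] = [648, 1008]
r3 m[S→φ2] = [1728, 1296]
r3 m[S→φ3] = [648, 2268]
r3 m[S→φ4] = [576, 2268]
r4 m[φ0→M] = [9072, 5184]
r4 m[φ0→S] = [3, 9]
r4 m[φ1→G] = [9072, 6048]
r4 m[φ1→S] = [8, 9]
r4 m[φ2→N] = [2592, 9072]
r4 m[φ2→S] = [6, 14]
r4 m[φ3→A] = [6804, 9072]
r4 m[φ3→S] = [8, 4]
r4 m[φ4→L] = [9072, 4608]
r4 m[φ4→S] = [81, 36]
r4 m[φ5→L] = [9, 1]
r4 m[φ6→N] = [6, 2]
r4 m[M→φ0] = [1, 1]
r4 m[N→φ2] = [6, 2]
r4 m[N→φ6] = [2592, 9072]
r4 m[L→φ4] = [9, 1]
r4 m[L→φ5] = [9072, 4608]
r4 m[A→φ3] = [1, 1]
r4 m[G→φ1] = [1, 1]
r4 m[S→φ0] = [31104, 18144]
r4 m[S→φ1] = [11664, 18144]
r4 m[S→φ2] = [15552, 11664]
r4 m[S→φ3] = [11664, 40824]
r4 m[S→φ4] = [1152, 4536]
r5 m[φ0→M] = [163296, 93312]
r5 m[φ0→S] = [3, 9]
r5 m[φ1→G] = [163296, 108864]
r5 m[φ1→S] = [8, 9]
r5 m[φ2→N] = [23328, 81648]
r5 m[φ2→S] = [6, 14]
r5 m[φ3→A] = [122472, 163296]
r5 m[φ3→S] = [8, 4]
r5 m[φ4→L] = [18144, 9216]
r5 m[φ4→S] = [81, 36]
r5 m[φ5→L] = [9, 1]
r5 m[φ6→N] = [6, 2]
r5 m[M→φ0] = [1, 1]
r5 m[N→φ2] = [6, 2]
r5 m[N→φ6] = [2592, 9072]
r5 m[L→φ4] = [9, 1]
r5 m[L→φ5] = [9072, 4608]
r5 m[A→φ3] = [1, 1]
r5 m[G→φ1] = [1, 1]
r5 m[S→φ0] = [31104, 18144]
r5 m[S→φ1] = [11664, 18144]
r5 m[S→φ2] = [15552, 11664]
r5 m[S→φ3] = [11664, 40824]
r5 m[S→φ4] = [1152, 4536]
r6 m[φ0→M] = [163296, 93312]
r6 m[φ0→S] = [3, 9]
r6 m[φ1→G] = [163296, 108864]
r6 m[φ1→S] = [8, 9]
r6 m[φ2→N] = [23328, 81648]
r6 m[φ2→S] = [6, 14]
r6 m[φ3→A] = [122472, 163296]
r6 m[φ3→S] = [8, 4]
r6 m[φ4→L] = [18144, 9216]
r6 m[φ4→S] = [81, 36]
r6 m[φ5→L] = [9, 1]
r6 m[φ6→N] = [6, 2]
r6 m[M→φ0] = [1, 1]
r6 m[N→φ2] = [6, 2]
r6 m[N→φ6] = [23328, 81648]
r6 m[L→φ4] = [9, 1]
r6 m[L→φ5] = [18144, 9216]
r6 m[A→φ3] = [1, 1]
r6 m[G→φ1] = [1, 1]
r6 m[S→φ0] = [31104, 18144]
r6 m[S→φ1] = [11664, 18144]
r6 m[S→φ2] = [15552, 11664]
r6 m[S→φ3] = [11664, 40824]
r6 m[S→φ4] = [1152, 4536]
r7 m[φ0→M] = [163296, 93312]
r7 m[φ0→S] = [3, 9]
r7 m[φ1→G] = [163296, 108864]
r7 m[φ1→S] = [8, 9]
r7 m[φ2→N] = [23328, 81648]
r7 m[φ2→S] = [6, 14]
r7 m[φ3→A] = [122472, 163296]
r7 m[φ3→S] = [8, 4]
r7 m[φ4→L] = [18144, 9216]
r7 m[φ4→S] = [81, 36]
r7 m[φ5→L] = [9, 1]
r7 m[φ6→N] = [6, 2]
r7 m[M→φ0] = [1, 1]
r7 m[N→φ2] = [6, 2]
r7 m[N→φ6] = [23328, 81648]
r7 m[L→φ4] = [9, 1]
r7 m[L→φ5] = [18144, 9216]
r7 m[A→φ3] = [1, 1]
r7 m[G→φ1] = [1, 1]
r7 m[S→φ0] = [31104, 18144]
r7 m[S→φ1] = [11664, 18144]
r7 m[S→φ2] = [15552, 11664]
r7 m[S→φ3] = [11664, 40824]
r7 m[S→φ4] = [1152, 4536]
fixed point reached at round 7
b[M] = ⊗ incoming = [163296, 93312]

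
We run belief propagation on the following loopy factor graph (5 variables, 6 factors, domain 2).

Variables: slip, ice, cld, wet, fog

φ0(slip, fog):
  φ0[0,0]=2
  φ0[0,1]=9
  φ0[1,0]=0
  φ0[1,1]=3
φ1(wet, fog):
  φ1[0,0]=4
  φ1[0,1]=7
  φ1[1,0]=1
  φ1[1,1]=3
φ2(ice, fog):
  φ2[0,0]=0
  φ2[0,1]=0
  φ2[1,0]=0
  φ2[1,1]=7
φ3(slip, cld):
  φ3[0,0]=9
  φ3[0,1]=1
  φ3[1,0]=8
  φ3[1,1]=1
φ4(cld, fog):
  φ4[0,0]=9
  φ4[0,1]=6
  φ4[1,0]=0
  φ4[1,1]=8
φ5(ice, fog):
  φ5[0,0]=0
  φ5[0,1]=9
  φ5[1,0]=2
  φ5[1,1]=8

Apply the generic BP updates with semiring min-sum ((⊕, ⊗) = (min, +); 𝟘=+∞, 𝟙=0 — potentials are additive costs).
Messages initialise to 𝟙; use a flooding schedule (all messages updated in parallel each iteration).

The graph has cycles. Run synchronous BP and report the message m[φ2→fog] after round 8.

message @ round 8 = [3, 3]

init: all messages = 𝟙 over 2 values
r1 m[φ0→slip] = [2, 0]
r1 m[φ0→fog] = [0, 3]
r1 m[φ1→wet] = [4, 1]
r1 m[φ1→fog] = [1, 3]
r1 m[φ2→ice] = [0, 0]
r1 m[φ2→fog] = [0, 0]
r1 m[φ3→slip] = [1, 1]
r1 m[φ3→cld] = [8, 1]
r1 m[φ4→cld] = [6, 0]
r1 m[φ4→fog] = [0, 6]
r1 m[φ5→ice] = [0, 2]
r1 m[φ5→fog] = [0, 8]
r1 m[slip→φ0] = [0, 0]
r1 m[slip→φ3] = [0, 0]
r1 m[ice→φ2] = [0, 0]
r1 m[ice→φ5] = [0, 0]
r1 m[cld→φ3] = [0, 0]
r1 m[cld→φ4] = [0, 0]
r1 m[wet→φ1] = [0, 0]
r1 m[fog→φ0] = [0, 0]
r1 m[fog→φ1] = [0, 0]
r1 m[fog→φ2] = [0, 0]
r1 m[fog→φ4] = [0, 0]
r1 m[fog→φ5] = [0, 0]
r2 m[φ0→slip] = [2, 0]
r2 m[φ0→fog] = [0, 3]
r2 m[φ1→wet] = [4, 1]
r2 m[φ1→fog] = [1, 3]
r2 m[φ2→ice] = [0, 0]
r2 m[φ2→fog] = [0, 0]
r2 m[φ3→slip] = [1, 1]
r2 m[φ3→cld] = [8, 1]
r2 m[φ4→cld] = [6, 0]
r2 m[φ4→fog] = [0, 6]
r2 m[φ5→ice] = [0, 2]
r2 m[φ5→fog] = [0, 8]
r2 m[slip→φ0] = [1, 1]
r2 m[slip→φ3] = [2, 0]
r2 m[ice→φ2] = [0, 2]
r2 m[ice→φ5] = [0, 0]
r2 m[cld→φ3] = [6, 0]
r2 m[cld→φ4] = [8, 1]
r2 m[wet→φ1] = [0, 0]
r2 m[fog→φ0] = [1, 17]
r2 m[fog→φ1] = [0, 17]
r2 m[fog→φ2] = [1, 20]
r2 m[fog→φ4] = [1, 14]
r2 m[fog→φ5] = [1, 12]
r3 m[φ0→slip] = [3, 1]
r3 m[φ0→fog] = [1, 4]
r3 m[φ1→wet] = [4, 1]
r3 m[φ1→fog] = [1, 3]
r3 m[φ2→ice] = [1, 1]
r3 m[φ2→fog] = [0, 0]
r3 m[φ3→slip] = [1, 1]
r3 m[φ3→cld] = [8, 1]
r3 m[φ4→cld] = [10, 1]
r3 m[φ4→fog] = [1, 9]
r3 m[φ5→ice] = [1, 3]
r3 m[φ5→fog] = [0, 8]
r3 m[slip→φ0] = [1, 1]
r3 m[slip→φ3] = [2, 0]
r3 m[ice→φ2] = [0, 2]
r3 m[ice→φ5] = [0, 0]
r3 m[cld→φ3] = [6, 0]
r3 m[cld→φ4] = [8, 1]
r3 m[wet→φ1] = [0, 0]
r3 m[fog→φ0] = [1, 17]
r3 m[fog→φ1] = [0, 17]
r3 m[fog→φ2] = [1, 20]
r3 m[fog→φ4] = [1, 14]
r3 m[fog→φ5] = [1, 12]
r4 m[φ0→slip] = [3, 1]
r4 m[φ0→fog] = [1, 4]
r4 m[φ1→wet] = [4, 1]
r4 m[φ1→fog] = [1, 3]
r4 m[φ2→ice] = [1, 1]
r4 m[φ2→fog] = [0, 0]
r4 m[φ3→slip] = [1, 1]
r4 m[φ3→cld] = [8, 1]
r4 m[φ4→cld] = [10, 1]
r4 m[φ4→fog] = [1, 9]
r4 m[φ5→ice] = [1, 3]
r4 m[φ5→fog] = [0, 8]
r4 m[slip→φ0] = [1, 1]
r4 m[slip→φ3] = [3, 1]
r4 m[ice→φ2] = [1, 3]
r4 m[ice→φ5] = [1, 1]
r4 m[cld→φ3] = [10, 1]
r4 m[cld→φ4] = [8, 1]
r4 m[wet→φ1] = [0, 0]
r4 m[fog→φ0] = [2, 20]
r4 m[fog→φ1] = [2, 21]
r4 m[fog→φ2] = [3, 24]
r4 m[fog→φ4] = [2, 15]
r4 m[fog→φ5] = [3, 16]
r5 m[φ0→slip] = [4, 2]
r5 m[φ0→fog] = [1, 4]
r5 m[φ1→wet] = [6, 3]
r5 m[φ1→fog] = [1, 3]
r5 m[φ2→ice] = [3, 3]
r5 m[φ2→fog] = [1, 1]
r5 m[φ3→slip] = [2, 2]
r5 m[φ3→cld] = [9, 2]
r5 m[φ4→cld] = [11, 2]
r5 m[φ4→fog] = [1, 9]
r5 m[φ5→ice] = [3, 5]
r5 m[φ5→fog] = [1, 9]
r5 m[slip→φ0] = [1, 1]
r5 m[slip→φ3] = [3, 1]
r5 m[ice→φ2] = [1, 3]
r5 m[ice→φ5] = [1, 1]
r5 m[cld→φ3] = [10, 1]
r5 m[cld→φ4] = [8, 1]
r5 m[wet→φ1] = [0, 0]
r5 m[fog→φ0] = [2, 20]
r5 m[fog→φ1] = [2, 21]
r5 m[fog→φ2] = [3, 24]
r5 m[fog→φ4] = [2, 15]
r5 m[fog→φ5] = [3, 16]
r6 m[φ0→slip] = [4, 2]
r6 m[φ0→fog] = [1, 4]
r6 m[φ1→wet] = [6, 3]
r6 m[φ1→fog] = [1, 3]
r6 m[φ2→ice] = [3, 3]
r6 m[φ2→fog] = [1, 1]
r6 m[φ3→slip] = [2, 2]
r6 m[φ3→cld] = [9, 2]
r6 m[φ4→cld] = [11, 2]
r6 m[φ4→fog] = [1, 9]
r6 m[φ5→ice] = [3, 5]
r6 m[φ5→fog] = [1, 9]
r6 m[slip→φ0] = [2, 2]
r6 m[slip→φ3] = [4, 2]
r6 m[ice→φ2] = [3, 5]
r6 m[ice→φ5] = [3, 3]
r6 m[cld→φ3] = [11, 2]
r6 m[cld→φ4] = [9, 2]
r6 m[wet→φ1] = [0, 0]
r6 m[fog→φ0] = [4, 22]
r6 m[fog→φ1] = [4, 23]
r6 m[fog→φ2] = [4, 25]
r6 m[fog→φ4] = [4, 17]
r6 m[fog→φ5] = [4, 17]
r7 m[φ0→slip] = [6, 4]
r7 m[φ0→fog] = [2, 5]
r7 m[φ1→wet] = [8, 5]
r7 m[φ1→fog] = [1, 3]
r7 m[φ2→ice] = [4, 4]
r7 m[φ2→fog] = [3, 3]
r7 m[φ3→slip] = [3, 3]
r7 m[φ3→cld] = [10, 3]
r7 m[φ4→cld] = [13, 4]
r7 m[φ4→fog] = [2, 10]
r7 m[φ5→ice] = [4, 6]
r7 m[φ5→fog] = [3, 11]
r7 m[slip→φ0] = [2, 2]
r7 m[slip→φ3] = [4, 2]
r7 m[ice→φ2] = [3, 5]
r7 m[ice→φ5] = [3, 3]
r7 m[cld→φ3] = [11, 2]
r7 m[cld→φ4] = [9, 2]
r7 m[wet→φ1] = [0, 0]
r7 m[fog→φ0] = [4, 22]
r7 m[fog→φ1] = [4, 23]
r7 m[fog→φ2] = [4, 25]
r7 m[fog→φ4] = [4, 17]
r7 m[fog→φ5] = [4, 17]
r8 m[φ0→slip] = [6, 4]
r8 m[φ0→fog] = [2, 5]
r8 m[φ1→wet] = [8, 5]
r8 m[φ1→fog] = [1, 3]
r8 m[φ2→ice] = [4, 4]
r8 m[φ2→fog] = [3, 3]
r8 m[φ3→slip] = [3, 3]
r8 m[φ3→cld] = [10, 3]
r8 m[φ4→cld] = [13, 4]
r8 m[φ4→fog] = [2, 10]
r8 m[φ5→ice] = [4, 6]
r8 m[φ5→fog] = [3, 11]
r8 m[slip→φ0] = [3, 3]
r8 m[slip→φ3] = [6, 4]
r8 m[ice→φ2] = [4, 6]
r8 m[ice→φ5] = [4, 4]
r8 m[cld→φ3] = [13, 4]
r8 m[cld→φ4] = [10, 3]
r8 m[wet→φ1] = [0, 0]
r8 m[fog→φ0] = [9, 27]
r8 m[fog→φ1] = [10, 29]
r8 m[fog→φ2] = [8, 29]
r8 m[fog→φ4] = [9, 22]
r8 m[fog→φ5] = [8, 21]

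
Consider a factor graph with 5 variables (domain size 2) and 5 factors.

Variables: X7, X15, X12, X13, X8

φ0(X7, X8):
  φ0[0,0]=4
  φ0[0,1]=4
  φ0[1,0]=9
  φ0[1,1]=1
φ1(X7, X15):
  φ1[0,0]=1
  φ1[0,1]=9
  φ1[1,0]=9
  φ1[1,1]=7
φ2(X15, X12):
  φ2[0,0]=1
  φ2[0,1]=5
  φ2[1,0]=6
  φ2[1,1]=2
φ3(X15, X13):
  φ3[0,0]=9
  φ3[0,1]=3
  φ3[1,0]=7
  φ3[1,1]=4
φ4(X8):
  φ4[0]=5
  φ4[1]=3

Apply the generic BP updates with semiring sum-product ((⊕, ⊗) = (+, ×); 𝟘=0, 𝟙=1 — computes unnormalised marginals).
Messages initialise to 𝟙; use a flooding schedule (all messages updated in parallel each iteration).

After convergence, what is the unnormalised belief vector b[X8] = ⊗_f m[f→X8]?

init: all messages = 𝟙 over 2 values
r1 m[φ0→X7] = [8, 10]
r1 m[φ0→X8] = [13, 5]
r1 m[φ1→X7] = [10, 16]
r1 m[φ1→X15] = [10, 16]
r1 m[φ2→X15] = [6, 8]
r1 m[φ2→X12] = [7, 7]
r1 m[φ3→X15] = [12, 11]
r1 m[φ3→X13] = [16, 7]
r1 m[φ4→X8] = [5, 3]
r1 m[X7→φ0] = [1, 1]
r1 m[X7→φ1] = [1, 1]
r1 m[X15→φ1] = [1, 1]
r1 m[X15→φ2] = [1, 1]
r1 m[X15→φ3] = [1, 1]
r1 m[X12→φ2] = [1, 1]
r1 m[X13→φ3] = [1, 1]
r1 m[X8→φ0] = [1, 1]
r1 m[X8→φ4] = [1, 1]
r2 m[φ0→X7] = [8, 10]
r2 m[φ0→X8] = [13, 5]
r2 m[φ1→X7] = [10, 16]
r2 m[φ1→X15] = [10, 16]
r2 m[φ2→X15] = [6, 8]
r2 m[φ2→X12] = [7, 7]
r2 m[φ3→X15] = [12, 11]
r2 m[φ3→X13] = [16, 7]
r2 m[φ4→X8] = [5, 3]
r2 m[X7→φ0] = [10, 16]
r2 m[X7→φ1] = [8, 10]
r2 m[X15→φ1] = [72, 88]
r2 m[X15→φ2] = [120, 176]
r2 m[X15→φ3] = [60, 128]
r2 m[X12→φ2] = [1, 1]
r2 m[X13→φ3] = [1, 1]
r2 m[X8→φ0] = [5, 3]
r2 m[X8→φ4] = [13, 5]
r3 m[φ0→X7] = [32, 48]
r3 m[φ0→X8] = [184, 56]
r3 m[φ1→X7] = [864, 1264]
r3 m[φ1→X15] = [98, 142]
r3 m[φ2→X15] = [6, 8]
r3 m[φ2→X12] = [1176, 952]
r3 m[φ3→X15] = [12, 11]
r3 m[φ3→X13] = [1436, 692]
r3 m[φ4→X8] = [5, 3]
r3 m[X7→φ0] = [10, 16]
r3 m[X7→φ1] = [8, 10]
r3 m[X15→φ1] = [72, 88]
r3 m[X15→φ2] = [120, 176]
r3 m[X15→φ3] = [60, 128]
r3 m[X12→φ2] = [1, 1]
r3 m[X13→φ3] = [1, 1]
r3 m[X8→φ0] = [5, 3]
r3 m[X8→φ4] = [13, 5]
r4 m[φ0→X7] = [32, 48]
r4 m[φ0→X8] = [184, 56]
r4 m[φ1→X7] = [864, 1264]
r4 m[φ1→X15] = [98, 142]
r4 m[φ2→X15] = [6, 8]
r4 m[φ2→X12] = [1176, 952]
r4 m[φ3→X15] = [12, 11]
r4 m[φ3→X13] = [1436, 692]
r4 m[φ4→X8] = [5, 3]
r4 m[X7→φ0] = [864, 1264]
r4 m[X7→φ1] = [32, 48]
r4 m[X15→φ1] = [72, 88]
r4 m[X15→φ2] = [1176, 1562]
r4 m[X15→φ3] = [588, 1136]
r4 m[X12→φ2] = [1, 1]
r4 m[X13→φ3] = [1, 1]
r4 m[X8→φ0] = [5, 3]
r4 m[X8→φ4] = [184, 56]
r5 m[φ0→X7] = [32, 48]
r5 m[φ0→X8] = [14832, 4720]
r5 m[φ1→X7] = [864, 1264]
r5 m[φ1→X15] = [464, 624]
r5 m[φ2→X15] = [6, 8]
r5 m[φ2→X12] = [10548, 9004]
r5 m[φ3→X15] = [12, 11]
r5 m[φ3→X13] = [13244, 6308]
r5 m[φ4→X8] = [5, 3]
r5 m[X7→φ0] = [864, 1264]
r5 m[X7→φ1] = [32, 48]
r5 m[X15→φ1] = [72, 88]
r5 m[X15→φ2] = [1176, 1562]
r5 m[X15→φ3] = [588, 1136]
r5 m[X12→φ2] = [1, 1]
r5 m[X13→φ3] = [1, 1]
r5 m[X8→φ0] = [5, 3]
r5 m[X8→φ4] = [184, 56]
r6 m[φ0→X7] = [32, 48]
r6 m[φ0→X8] = [14832, 4720]
r6 m[φ1→X7] = [864, 1264]
r6 m[φ1→X15] = [464, 624]
r6 m[φ2→X15] = [6, 8]
r6 m[φ2→X12] = [10548, 9004]
r6 m[φ3→X15] = [12, 11]
r6 m[φ3→X13] = [13244, 6308]
r6 m[φ4→X8] = [5, 3]
r6 m[X7→φ0] = [864, 1264]
r6 m[X7→φ1] = [32, 48]
r6 m[X15→φ1] = [72, 88]
r6 m[X15→φ2] = [5568, 6864]
r6 m[X15→φ3] = [2784, 4992]
r6 m[X12→φ2] = [1, 1]
r6 m[X13→φ3] = [1, 1]
r6 m[X8→φ0] = [5, 3]
r6 m[X8→φ4] = [14832, 4720]
r7 m[φ0→X7] = [32, 48]
r7 m[φ0→X8] = [14832, 4720]
r7 m[φ1→X7] = [864, 1264]
r7 m[φ1→X15] = [464, 624]
r7 m[φ2→X15] = [6, 8]
r7 m[φ2→X12] = [46752, 41568]
r7 m[φ3→X15] = [12, 11]
r7 m[φ3→X13] = [60000, 28320]
r7 m[φ4→X8] = [5, 3]
r7 m[X7→φ0] = [864, 1264]
r7 m[X7→φ1] = [32, 48]
r7 m[X15→φ1] = [72, 88]
r7 m[X15→φ2] = [5568, 6864]
r7 m[X15→φ3] = [2784, 4992]
r7 m[X12→φ2] = [1, 1]
r7 m[X13→φ3] = [1, 1]
r7 m[X8→φ0] = [5, 3]
r7 m[X8→φ4] = [14832, 4720]
r8 m[φ0→X7] = [32, 48]
r8 m[φ0→X8] = [14832, 4720]
r8 m[φ1→X7] = [864, 1264]
r8 m[φ1→X15] = [464, 624]
r8 m[φ2→X15] = [6, 8]
r8 m[φ2→X12] = [46752, 41568]
r8 m[φ3→X15] = [12, 11]
r8 m[φ3→X13] = [60000, 28320]
r8 m[φ4→X8] = [5, 3]
r8 m[X7→φ0] = [864, 1264]
r8 m[X7→φ1] = [32, 48]
r8 m[X15→φ1] = [72, 88]
r8 m[X15→φ2] = [5568, 6864]
r8 m[X15→φ3] = [2784, 4992]
r8 m[X12→φ2] = [1, 1]
r8 m[X13→φ3] = [1, 1]
r8 m[X8→φ0] = [5, 3]
r8 m[X8→φ4] = [14832, 4720]
fixed point reached at round 8
b[X8] = ⊗ incoming = [74160, 14160]

b[X8] = [74160, 14160]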